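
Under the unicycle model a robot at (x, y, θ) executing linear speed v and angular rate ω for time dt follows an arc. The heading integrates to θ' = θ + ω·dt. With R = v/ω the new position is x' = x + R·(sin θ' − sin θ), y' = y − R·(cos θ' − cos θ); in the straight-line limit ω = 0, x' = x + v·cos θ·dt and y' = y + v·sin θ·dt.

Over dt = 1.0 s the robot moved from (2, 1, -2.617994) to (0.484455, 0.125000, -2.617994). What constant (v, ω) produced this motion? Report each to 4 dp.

Δθ = -2.617994 − -2.617994 = 0.000000
ω = Δθ/dt = 0.000000/1.0 = 0.0000
ω = 0 → v = (Δx·cos θ + Δy·sin θ)/dt = 1.7500

v = 1.7500, ω = 0.0000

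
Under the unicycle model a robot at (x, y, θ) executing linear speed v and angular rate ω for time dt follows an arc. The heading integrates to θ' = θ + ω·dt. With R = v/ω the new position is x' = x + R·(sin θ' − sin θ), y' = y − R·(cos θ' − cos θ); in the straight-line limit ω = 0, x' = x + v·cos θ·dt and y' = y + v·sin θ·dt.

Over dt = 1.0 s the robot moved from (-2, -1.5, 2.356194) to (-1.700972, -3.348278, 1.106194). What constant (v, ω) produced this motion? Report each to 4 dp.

v = -2.0000, ω = -1.2500

Δθ = 1.106194 − 2.356194 = -1.250000
ω = Δθ/dt = -1.250000/1.0 = -1.2500
R = −Δy/(cos θ' − cos θ) = 1.6000
v = R·ω = 1.6000·-1.2500 = -2.0000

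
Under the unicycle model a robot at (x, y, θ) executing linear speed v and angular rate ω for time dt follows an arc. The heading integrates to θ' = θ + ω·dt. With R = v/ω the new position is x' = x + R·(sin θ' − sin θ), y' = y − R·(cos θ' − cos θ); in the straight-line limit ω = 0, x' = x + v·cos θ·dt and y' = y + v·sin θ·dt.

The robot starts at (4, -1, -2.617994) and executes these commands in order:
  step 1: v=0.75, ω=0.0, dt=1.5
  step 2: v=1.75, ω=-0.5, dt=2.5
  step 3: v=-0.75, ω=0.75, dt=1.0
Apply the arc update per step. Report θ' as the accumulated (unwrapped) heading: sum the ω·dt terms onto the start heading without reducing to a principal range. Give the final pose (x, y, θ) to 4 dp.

step 1: θ'=-2.6180 (straight) → pose (3.0257, -1.5625, -2.6180)
step 2: θ'=-3.8680 (R=-3.5000) → pose (-1.0489, -1.1479, -3.8680)
step 3: θ'=-3.1180 (R=-1.0000) → pose (-0.3611, -1.4001, -3.1180)

(-0.3611, -1.4001, -3.1180)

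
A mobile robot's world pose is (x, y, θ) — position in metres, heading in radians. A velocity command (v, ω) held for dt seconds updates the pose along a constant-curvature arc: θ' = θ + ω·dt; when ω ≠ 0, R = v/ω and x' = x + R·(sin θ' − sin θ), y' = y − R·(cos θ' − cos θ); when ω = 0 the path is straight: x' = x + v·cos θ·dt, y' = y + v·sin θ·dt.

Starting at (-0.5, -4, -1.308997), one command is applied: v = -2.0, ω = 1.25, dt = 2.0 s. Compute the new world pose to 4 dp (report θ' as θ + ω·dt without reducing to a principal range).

θ' = -1.3090 + 1.25·2.0 = 1.1910
R = v/ω = -2.0/1.25 = -1.6000
x' = -0.5 + -1.6000·(sin 1.1910 − sin -1.3090) = -3.5315
y' = -4 − -1.6000·(cos 1.1910 − cos -1.3090) = -3.8209

(-3.5315, -3.8209, 1.1910)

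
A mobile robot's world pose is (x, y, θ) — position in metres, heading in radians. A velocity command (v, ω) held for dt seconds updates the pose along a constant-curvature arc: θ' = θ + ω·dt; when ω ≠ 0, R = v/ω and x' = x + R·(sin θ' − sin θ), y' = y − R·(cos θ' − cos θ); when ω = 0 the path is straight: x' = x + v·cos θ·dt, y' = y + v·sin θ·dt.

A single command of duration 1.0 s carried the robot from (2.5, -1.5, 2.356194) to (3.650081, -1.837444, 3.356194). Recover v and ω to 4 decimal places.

v = -1.2500, ω = 1.0000

Δθ = 3.356194 − 2.356194 = 1.000000
ω = Δθ/dt = 1.000000/1.0 = 1.0000
R = Δx/(sin θ' − sin θ) = -1.2500
v = R·ω = -1.2500·1.0000 = -1.2500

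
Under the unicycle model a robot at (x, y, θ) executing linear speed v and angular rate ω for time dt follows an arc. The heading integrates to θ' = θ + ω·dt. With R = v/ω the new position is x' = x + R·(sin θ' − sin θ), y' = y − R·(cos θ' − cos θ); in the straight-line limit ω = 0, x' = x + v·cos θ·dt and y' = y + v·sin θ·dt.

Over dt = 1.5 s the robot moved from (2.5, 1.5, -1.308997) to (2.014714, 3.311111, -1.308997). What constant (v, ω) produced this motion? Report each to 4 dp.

v = -1.2500, ω = 0.0000

Δθ = -1.308997 − -1.308997 = 0.000000
ω = Δθ/dt = 0.000000/1.5 = 0.0000
ω = 0 → v = (Δx·cos θ + Δy·sin θ)/dt = -1.2500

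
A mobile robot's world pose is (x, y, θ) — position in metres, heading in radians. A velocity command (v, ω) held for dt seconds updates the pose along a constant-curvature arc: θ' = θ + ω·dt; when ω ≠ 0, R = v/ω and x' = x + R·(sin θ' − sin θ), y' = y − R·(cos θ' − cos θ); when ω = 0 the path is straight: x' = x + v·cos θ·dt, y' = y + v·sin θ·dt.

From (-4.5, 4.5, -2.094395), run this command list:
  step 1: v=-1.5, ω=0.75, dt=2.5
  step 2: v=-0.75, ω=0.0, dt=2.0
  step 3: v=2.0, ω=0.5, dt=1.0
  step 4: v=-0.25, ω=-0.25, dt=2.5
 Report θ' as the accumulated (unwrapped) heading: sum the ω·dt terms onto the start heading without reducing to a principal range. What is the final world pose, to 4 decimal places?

(-5.8971, 7.8587, -0.3444)

step 1: θ'=-0.2194 (R=-2.0000) → pose (-5.7968, 7.4521, -0.2194)
step 2: θ'=-0.2194 (straight) → pose (-7.2608, 7.7785, -0.2194)
step 3: θ'=0.2806 (R=4.0000) → pose (-5.2825, 7.8391, 0.2806)
step 4: θ'=-0.3444 (R=1.0000) → pose (-5.8971, 7.8587, -0.3444)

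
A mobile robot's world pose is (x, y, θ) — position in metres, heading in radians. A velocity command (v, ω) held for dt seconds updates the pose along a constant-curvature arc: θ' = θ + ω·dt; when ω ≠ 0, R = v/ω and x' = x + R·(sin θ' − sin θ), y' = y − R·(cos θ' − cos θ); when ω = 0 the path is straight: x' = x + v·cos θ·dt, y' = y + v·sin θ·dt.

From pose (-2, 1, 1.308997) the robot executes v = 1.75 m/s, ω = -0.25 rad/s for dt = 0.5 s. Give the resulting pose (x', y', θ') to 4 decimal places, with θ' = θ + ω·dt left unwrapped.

(-1.7214, 1.8289, 1.1840)

θ' = 1.3090 + -0.25·0.5 = 1.1840
R = v/ω = 1.75/-0.25 = -7.0000
x' = -2 + -7.0000·(sin 1.1840 − sin 1.3090) = -1.7214
y' = 1 − -7.0000·(cos 1.1840 − cos 1.3090) = 1.8289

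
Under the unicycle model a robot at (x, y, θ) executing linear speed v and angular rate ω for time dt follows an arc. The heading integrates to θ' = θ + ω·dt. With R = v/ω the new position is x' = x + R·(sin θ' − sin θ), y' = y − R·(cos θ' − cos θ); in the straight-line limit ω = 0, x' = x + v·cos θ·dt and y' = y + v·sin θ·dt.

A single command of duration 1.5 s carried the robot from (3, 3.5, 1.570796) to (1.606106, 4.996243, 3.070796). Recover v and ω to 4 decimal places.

Δθ = 3.070796 − 1.570796 = 1.500000
ω = Δθ/dt = 1.500000/1.5 = 1.0000
R = −Δy/(cos θ' − cos θ) = 1.5000
v = R·ω = 1.5000·1.0000 = 1.5000

v = 1.5000, ω = 1.0000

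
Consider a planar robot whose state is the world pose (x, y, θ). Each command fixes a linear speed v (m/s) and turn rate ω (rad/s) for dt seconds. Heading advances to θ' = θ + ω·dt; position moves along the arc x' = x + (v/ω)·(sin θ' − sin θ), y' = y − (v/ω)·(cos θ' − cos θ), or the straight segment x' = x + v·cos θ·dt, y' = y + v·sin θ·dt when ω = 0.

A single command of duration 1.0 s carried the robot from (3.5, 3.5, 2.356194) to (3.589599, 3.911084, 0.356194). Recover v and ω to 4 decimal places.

Δθ = 0.356194 − 2.356194 = -2.000000
ω = Δθ/dt = -2.000000/1.0 = -2.0000
R = −Δy/(cos θ' − cos θ) = -0.2500
v = R·ω = -0.2500·-2.0000 = 0.5000

v = 0.5000, ω = -2.0000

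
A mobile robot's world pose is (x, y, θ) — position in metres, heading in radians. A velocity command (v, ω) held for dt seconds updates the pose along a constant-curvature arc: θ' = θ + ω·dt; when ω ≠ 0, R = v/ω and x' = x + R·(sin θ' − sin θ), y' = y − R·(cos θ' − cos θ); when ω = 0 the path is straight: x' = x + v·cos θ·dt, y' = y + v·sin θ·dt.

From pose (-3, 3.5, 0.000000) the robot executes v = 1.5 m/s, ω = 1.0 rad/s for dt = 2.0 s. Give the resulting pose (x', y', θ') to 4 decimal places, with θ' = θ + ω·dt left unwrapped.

(-1.6361, 5.6242, 2.0000)

θ' = 0.0000 + 1.0·2.0 = 2.0000
R = v/ω = 1.5/1.0 = 1.5000
x' = -3 + 1.5000·(sin 2.0000 − sin 0.0000) = -1.6361
y' = 3.5 − 1.5000·(cos 2.0000 − cos 0.0000) = 5.6242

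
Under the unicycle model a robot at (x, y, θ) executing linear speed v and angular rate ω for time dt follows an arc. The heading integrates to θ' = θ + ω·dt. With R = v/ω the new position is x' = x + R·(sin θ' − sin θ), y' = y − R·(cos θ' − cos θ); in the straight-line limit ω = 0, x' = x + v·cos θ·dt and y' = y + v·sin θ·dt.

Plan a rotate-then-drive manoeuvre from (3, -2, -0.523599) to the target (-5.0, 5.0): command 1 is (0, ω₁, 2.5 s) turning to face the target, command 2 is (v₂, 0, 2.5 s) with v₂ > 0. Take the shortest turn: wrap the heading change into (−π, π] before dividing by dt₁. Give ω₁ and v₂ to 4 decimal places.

ω₁ = 1.1785, v₂ = 4.2521

heading to target = atan2(5−-2, -5−3) = 2.4228
Δθ = wrap(2.4228 − -0.5236) = 2.9464; ω₁ = Δθ/dt₁ = 1.1785
distance = √((-5−3)² + (5−-2)²) = 10.6301; v₂ = distance/dt₂ = 4.2521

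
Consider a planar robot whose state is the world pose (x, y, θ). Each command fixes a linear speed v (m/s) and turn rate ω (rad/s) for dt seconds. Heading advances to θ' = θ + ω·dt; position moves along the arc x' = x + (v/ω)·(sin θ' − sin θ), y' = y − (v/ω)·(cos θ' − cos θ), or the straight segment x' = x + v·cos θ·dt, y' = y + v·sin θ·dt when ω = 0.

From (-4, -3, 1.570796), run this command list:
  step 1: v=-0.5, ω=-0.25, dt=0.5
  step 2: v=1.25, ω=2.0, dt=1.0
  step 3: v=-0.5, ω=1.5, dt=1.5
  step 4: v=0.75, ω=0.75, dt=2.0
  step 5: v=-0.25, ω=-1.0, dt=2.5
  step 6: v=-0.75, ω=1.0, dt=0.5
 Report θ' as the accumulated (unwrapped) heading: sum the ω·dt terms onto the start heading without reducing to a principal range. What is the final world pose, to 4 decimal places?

(-3.9263, -1.2408, 5.1958)

step 1: θ'=1.4458 (R=2.0000) → pose (-4.0156, -3.2493, 1.4458)
step 2: θ'=3.4458 (R=0.6250) → pose (-4.8229, -2.5751, 3.4458)
step 3: θ'=5.6958 (R=-0.3333) → pose (-4.7381, -1.9796, 5.6958)
step 4: θ'=7.1958 (R=1.0000) → pose (-3.3928, -1.7589, 7.1958)
step 5: θ'=4.6958 (R=0.2500) → pose (-3.8405, -1.6019, 4.6958)
step 6: θ'=5.1958 (R=-0.7500) → pose (-3.9263, -1.2408, 5.1958)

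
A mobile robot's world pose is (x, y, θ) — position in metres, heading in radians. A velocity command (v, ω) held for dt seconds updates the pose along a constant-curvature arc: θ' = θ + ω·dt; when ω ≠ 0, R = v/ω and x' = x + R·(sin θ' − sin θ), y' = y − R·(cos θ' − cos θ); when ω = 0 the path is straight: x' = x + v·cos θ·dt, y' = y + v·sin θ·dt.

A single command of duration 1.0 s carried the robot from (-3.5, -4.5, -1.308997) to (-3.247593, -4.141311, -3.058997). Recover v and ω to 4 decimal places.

Δθ = -3.058997 − -1.308997 = -1.750000
ω = Δθ/dt = -1.750000/1.0 = -1.7500
R = −Δy/(cos θ' − cos θ) = 0.2857
v = R·ω = 0.2857·-1.7500 = -0.5000

v = -0.5000, ω = -1.7500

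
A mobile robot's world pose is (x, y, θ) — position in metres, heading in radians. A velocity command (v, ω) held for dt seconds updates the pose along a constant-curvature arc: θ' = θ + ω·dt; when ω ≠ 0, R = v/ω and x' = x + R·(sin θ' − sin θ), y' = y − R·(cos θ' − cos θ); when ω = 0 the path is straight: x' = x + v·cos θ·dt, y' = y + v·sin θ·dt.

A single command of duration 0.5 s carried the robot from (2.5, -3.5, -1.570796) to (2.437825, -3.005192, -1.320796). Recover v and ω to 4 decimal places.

v = -1.0000, ω = 0.5000

Δθ = -1.320796 − -1.570796 = 0.250000
ω = Δθ/dt = 0.250000/0.5 = 0.5000
R = −Δy/(cos θ' − cos θ) = -2.0000
v = R·ω = -2.0000·0.5000 = -1.0000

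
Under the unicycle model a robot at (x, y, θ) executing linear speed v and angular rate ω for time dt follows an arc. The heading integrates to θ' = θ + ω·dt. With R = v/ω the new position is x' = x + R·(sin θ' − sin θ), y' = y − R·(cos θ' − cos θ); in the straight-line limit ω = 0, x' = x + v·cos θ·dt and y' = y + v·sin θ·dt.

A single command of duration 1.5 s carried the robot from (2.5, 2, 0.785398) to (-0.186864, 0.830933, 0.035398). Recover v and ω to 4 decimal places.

Δθ = 0.035398 − 0.785398 = -0.750000
ω = Δθ/dt = -0.750000/1.5 = -0.5000
R = Δx/(sin θ' − sin θ) = 4.0000
v = R·ω = 4.0000·-0.5000 = -2.0000

v = -2.0000, ω = -0.5000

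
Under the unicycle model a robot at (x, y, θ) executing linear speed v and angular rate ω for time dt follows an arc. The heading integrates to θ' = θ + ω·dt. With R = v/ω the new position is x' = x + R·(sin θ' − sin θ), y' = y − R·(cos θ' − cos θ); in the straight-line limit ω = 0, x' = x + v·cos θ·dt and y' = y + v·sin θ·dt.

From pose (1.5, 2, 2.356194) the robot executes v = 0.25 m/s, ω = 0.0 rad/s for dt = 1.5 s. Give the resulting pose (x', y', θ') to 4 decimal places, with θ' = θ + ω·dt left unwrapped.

(1.2348, 2.2652, 2.3562)

θ' = 2.3562 + 0.0·1.5 = 2.3562
ω = 0 → straight: x' = 1.5 + 0.25·cos(2.3562)·1.5 = 1.2348
y' = 2 + 0.25·sin(2.3562)·1.5 = 2.2652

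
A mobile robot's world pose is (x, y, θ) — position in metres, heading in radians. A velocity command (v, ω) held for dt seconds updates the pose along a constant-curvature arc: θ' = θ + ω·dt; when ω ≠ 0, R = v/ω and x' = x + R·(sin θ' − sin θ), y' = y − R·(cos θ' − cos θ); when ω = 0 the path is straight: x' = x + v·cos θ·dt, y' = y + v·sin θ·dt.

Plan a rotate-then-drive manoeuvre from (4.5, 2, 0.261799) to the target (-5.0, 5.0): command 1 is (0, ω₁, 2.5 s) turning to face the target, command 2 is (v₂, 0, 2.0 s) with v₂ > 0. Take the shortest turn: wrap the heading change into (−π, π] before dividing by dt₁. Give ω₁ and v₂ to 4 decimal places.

ω₁ = 1.0296, v₂ = 4.9812

heading to target = atan2(5−2, -5−4.5) = 2.8357
Δθ = wrap(2.8357 − 0.2618) = 2.5739; ω₁ = Δθ/dt₁ = 1.0296
distance = √((-5−4.5)² + (5−2)²) = 9.9624; v₂ = distance/dt₂ = 4.9812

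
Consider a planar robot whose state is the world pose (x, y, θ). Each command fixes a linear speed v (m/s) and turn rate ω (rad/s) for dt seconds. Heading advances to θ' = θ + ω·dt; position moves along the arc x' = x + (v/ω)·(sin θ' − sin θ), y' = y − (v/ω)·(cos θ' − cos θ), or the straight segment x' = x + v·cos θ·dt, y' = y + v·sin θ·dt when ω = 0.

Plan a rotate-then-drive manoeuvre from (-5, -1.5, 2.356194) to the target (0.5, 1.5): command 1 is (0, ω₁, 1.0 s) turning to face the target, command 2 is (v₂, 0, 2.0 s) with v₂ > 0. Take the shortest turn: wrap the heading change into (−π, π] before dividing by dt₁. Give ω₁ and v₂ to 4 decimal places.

ω₁ = -1.8568, v₂ = 3.1325

heading to target = atan2(1.5−-1.5, 0.5−-5) = 0.4993
Δθ = wrap(0.4993 − 2.3562) = -1.8568; ω₁ = Δθ/dt₁ = -1.8568
distance = √((0.5−-5)² + (1.5−-1.5)²) = 6.2650; v₂ = distance/dt₂ = 3.1325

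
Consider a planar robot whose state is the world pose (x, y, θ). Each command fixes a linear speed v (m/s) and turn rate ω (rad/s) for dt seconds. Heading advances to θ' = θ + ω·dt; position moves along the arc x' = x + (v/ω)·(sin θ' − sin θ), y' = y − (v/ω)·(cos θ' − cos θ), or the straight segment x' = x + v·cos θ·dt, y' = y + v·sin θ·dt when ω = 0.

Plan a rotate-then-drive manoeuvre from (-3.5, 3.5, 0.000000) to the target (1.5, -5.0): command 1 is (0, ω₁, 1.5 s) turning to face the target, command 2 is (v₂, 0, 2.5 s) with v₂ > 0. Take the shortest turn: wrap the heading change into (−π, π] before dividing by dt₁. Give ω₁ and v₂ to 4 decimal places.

ω₁ = -0.6927, v₂ = 3.9446

heading to target = atan2(-5−3.5, 1.5−-3.5) = -1.0391
Δθ = wrap(-1.0391 − 0.0000) = -1.0391; ω₁ = Δθ/dt₁ = -0.6927
distance = √((1.5−-3.5)² + (-5−3.5)²) = 9.8615; v₂ = distance/dt₂ = 3.9446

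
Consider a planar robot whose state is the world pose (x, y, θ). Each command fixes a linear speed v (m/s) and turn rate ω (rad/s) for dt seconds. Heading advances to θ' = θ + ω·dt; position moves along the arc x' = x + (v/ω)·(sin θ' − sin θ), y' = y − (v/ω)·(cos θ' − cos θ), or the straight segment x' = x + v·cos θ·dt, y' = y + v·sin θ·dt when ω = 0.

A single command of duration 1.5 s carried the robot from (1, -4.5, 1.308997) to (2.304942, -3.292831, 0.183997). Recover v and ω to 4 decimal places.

Δθ = 0.183997 − 1.308997 = -1.125000
ω = Δθ/dt = -1.125000/1.5 = -0.7500
R = Δx/(sin θ' − sin θ) = -1.6667
v = R·ω = -1.6667·-0.7500 = 1.2500

v = 1.2500, ω = -0.7500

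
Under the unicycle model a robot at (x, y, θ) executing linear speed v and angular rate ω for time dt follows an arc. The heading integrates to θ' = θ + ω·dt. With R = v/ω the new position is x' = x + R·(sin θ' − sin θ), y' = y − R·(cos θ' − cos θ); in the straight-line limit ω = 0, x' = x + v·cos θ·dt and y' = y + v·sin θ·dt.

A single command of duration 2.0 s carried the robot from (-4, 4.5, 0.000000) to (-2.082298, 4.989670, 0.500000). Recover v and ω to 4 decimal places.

v = 1.0000, ω = 0.2500

Δθ = 0.500000 − 0.000000 = 0.500000
ω = Δθ/dt = 0.500000/2.0 = 0.2500
R = Δx/(sin θ' − sin θ) = 4.0000
v = R·ω = 4.0000·0.2500 = 1.0000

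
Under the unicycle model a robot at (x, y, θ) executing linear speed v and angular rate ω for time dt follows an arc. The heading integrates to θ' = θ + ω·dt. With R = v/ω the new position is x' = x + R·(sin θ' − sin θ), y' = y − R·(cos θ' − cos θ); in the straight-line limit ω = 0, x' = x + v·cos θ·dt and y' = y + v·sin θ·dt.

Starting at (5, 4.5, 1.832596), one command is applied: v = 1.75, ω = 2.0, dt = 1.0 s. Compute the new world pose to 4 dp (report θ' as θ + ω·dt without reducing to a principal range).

θ' = 1.8326 + 2.0·1.0 = 3.8326
R = v/ω = 1.75/2.0 = 0.8750
x' = 5 + 0.8750·(sin 3.8326 − sin 1.8326) = 3.5972
y' = 4.5 − 0.8750·(cos 3.8326 − cos 1.8326) = 4.9478

(3.5972, 4.9478, 3.8326)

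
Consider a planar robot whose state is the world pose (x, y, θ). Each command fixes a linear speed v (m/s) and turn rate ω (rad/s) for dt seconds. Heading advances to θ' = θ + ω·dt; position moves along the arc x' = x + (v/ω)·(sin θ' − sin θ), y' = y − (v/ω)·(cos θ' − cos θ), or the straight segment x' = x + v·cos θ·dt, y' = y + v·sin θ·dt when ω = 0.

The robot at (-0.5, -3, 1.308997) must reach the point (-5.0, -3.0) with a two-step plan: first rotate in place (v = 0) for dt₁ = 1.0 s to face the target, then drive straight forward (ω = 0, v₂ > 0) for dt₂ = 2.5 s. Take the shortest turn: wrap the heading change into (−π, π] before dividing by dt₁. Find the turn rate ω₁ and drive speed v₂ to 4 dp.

ω₁ = 1.8326, v₂ = 1.8000

heading to target = atan2(-3−-3, -5−-0.5) = 3.1416
Δθ = wrap(3.1416 − 1.3090) = 1.8326; ω₁ = Δθ/dt₁ = 1.8326
distance = √((-5−-0.5)² + (-3−-3)²) = 4.5000; v₂ = distance/dt₂ = 1.8000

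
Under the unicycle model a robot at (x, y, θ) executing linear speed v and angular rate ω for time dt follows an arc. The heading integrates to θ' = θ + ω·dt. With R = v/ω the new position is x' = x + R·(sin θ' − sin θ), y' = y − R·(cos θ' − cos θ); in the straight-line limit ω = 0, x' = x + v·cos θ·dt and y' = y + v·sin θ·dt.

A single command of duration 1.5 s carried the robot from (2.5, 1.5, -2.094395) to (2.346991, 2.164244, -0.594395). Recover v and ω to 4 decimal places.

Δθ = -0.594395 − -2.094395 = 1.500000
ω = Δθ/dt = 1.500000/1.5 = 1.0000
R = −Δy/(cos θ' − cos θ) = -0.5000
v = R·ω = -0.5000·1.0000 = -0.5000

v = -0.5000, ω = 1.0000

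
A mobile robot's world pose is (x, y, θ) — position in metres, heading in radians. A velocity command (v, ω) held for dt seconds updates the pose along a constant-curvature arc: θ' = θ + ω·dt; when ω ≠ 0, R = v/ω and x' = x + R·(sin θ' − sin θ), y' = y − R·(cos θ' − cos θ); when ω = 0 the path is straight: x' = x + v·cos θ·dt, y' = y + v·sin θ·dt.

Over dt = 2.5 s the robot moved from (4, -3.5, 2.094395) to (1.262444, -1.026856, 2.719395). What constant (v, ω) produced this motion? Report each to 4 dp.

Δθ = 2.719395 − 2.094395 = 0.625000
ω = Δθ/dt = 0.625000/2.5 = 0.2500
R = Δx/(sin θ' − sin θ) = 6.0000
v = R·ω = 6.0000·0.2500 = 1.5000

v = 1.5000, ω = 0.2500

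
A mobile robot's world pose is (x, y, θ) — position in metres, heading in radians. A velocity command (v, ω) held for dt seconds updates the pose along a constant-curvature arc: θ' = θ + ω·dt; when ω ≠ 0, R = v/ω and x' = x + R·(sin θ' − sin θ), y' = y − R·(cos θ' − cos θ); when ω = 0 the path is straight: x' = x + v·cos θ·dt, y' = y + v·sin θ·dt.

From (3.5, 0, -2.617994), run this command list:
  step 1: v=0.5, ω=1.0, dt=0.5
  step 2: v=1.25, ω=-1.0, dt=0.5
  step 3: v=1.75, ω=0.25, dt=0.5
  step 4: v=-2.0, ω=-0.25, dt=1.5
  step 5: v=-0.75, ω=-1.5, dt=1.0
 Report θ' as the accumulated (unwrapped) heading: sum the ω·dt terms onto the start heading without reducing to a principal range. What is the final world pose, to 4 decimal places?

(5.4287, -0.0743, -4.3680)

step 1: θ'=-2.1180 (R=0.5000) → pose (3.3230, -0.1729, -2.1180)
step 2: θ'=-2.6180 (R=-1.2500) → pose (2.8805, -0.6050, -2.6180)
step 3: θ'=-2.4930 (R=7.0000) → pose (2.1520, -1.0887, -2.4930)
step 4: θ'=-2.8680 (R=8.0000) → pose (4.8230, 0.2383, -2.8680)
step 5: θ'=-4.3680 (R=0.5000) → pose (5.4287, -0.0743, -4.3680)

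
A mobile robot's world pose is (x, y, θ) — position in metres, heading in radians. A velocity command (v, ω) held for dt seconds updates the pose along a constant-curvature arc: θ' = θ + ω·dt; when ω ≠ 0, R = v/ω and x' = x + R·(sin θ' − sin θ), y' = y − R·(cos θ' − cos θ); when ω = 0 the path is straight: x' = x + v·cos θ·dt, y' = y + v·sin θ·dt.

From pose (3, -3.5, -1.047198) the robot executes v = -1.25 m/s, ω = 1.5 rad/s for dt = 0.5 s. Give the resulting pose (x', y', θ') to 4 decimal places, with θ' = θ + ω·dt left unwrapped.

(2.5223, -3.1199, -0.2972)

θ' = -1.0472 + 1.5·0.5 = -0.2972
R = v/ω = -1.25/1.5 = -0.8333
x' = 3 + -0.8333·(sin -0.2972 − sin -1.0472) = 2.5223
y' = -3.5 − -0.8333·(cos -0.2972 − cos -1.0472) = -3.1199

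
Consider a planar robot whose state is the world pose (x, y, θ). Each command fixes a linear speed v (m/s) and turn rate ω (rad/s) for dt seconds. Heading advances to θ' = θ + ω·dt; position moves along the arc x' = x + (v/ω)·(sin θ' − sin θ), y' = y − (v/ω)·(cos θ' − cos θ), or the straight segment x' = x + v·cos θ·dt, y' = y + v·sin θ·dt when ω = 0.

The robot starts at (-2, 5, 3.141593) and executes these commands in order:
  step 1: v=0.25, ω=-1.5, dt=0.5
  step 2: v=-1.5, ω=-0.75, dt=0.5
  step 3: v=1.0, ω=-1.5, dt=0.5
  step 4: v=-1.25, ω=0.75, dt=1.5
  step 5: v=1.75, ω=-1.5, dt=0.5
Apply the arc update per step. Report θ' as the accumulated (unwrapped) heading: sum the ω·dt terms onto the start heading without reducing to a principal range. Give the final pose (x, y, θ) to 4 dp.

step 1: θ'=2.3916 (R=-0.1667) → pose (-2.1136, 5.0447, 2.3916)
step 2: θ'=2.0166 (R=2.0000) → pose (-1.6723, 4.4437, 2.0166)
step 3: θ'=1.2666 (R=-0.6667) → pose (-1.7069, 4.9308, 1.2666)
step 4: θ'=2.3916 (R=-1.6667) → pose (-1.2528, 3.2121, 2.3916)
step 5: θ'=1.6416 (R=-1.1667) → pose (-1.6213, 3.9832, 1.6416)

(-1.6213, 3.9832, 1.6416)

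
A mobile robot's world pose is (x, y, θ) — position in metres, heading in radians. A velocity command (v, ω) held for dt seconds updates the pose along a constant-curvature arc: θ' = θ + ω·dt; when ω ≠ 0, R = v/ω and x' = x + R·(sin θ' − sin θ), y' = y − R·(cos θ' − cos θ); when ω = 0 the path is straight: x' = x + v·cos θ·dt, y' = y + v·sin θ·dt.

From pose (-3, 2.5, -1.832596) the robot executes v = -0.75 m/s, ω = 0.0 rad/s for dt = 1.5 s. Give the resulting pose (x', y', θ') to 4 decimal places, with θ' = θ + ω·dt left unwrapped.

(-2.7088, 3.5867, -1.8326)

θ' = -1.8326 + 0.0·1.5 = -1.8326
ω = 0 → straight: x' = -3 + -0.75·cos(-1.8326)·1.5 = -2.7088
y' = 2.5 + -0.75·sin(-1.8326)·1.5 = 3.5867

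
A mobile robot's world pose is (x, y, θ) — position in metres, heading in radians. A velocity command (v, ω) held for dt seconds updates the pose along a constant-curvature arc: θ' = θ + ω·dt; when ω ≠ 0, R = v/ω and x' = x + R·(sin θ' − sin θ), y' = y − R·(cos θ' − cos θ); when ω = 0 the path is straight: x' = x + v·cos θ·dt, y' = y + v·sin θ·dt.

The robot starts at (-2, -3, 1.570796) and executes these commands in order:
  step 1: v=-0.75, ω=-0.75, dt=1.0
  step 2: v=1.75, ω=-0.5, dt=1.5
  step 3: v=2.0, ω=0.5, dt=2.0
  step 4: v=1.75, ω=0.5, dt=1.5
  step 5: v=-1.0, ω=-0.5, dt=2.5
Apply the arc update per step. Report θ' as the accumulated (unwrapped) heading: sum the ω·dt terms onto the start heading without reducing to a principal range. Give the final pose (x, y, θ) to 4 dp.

step 1: θ'=0.8208 (R=1.0000) → pose (-2.2683, -3.6816, 0.8208)
step 2: θ'=0.0708 (R=-3.5000) → pose (0.0450, -2.5761, 0.0708)
step 3: θ'=1.0708 (R=4.0000) → pose (3.2724, -0.5039, 1.0708)
step 4: θ'=1.8208 (R=3.5000) → pose (3.5921, 2.0400, 1.8208)
step 5: θ'=0.5708 (R=2.0000) → pose (2.7348, -0.1377, 0.5708)

(2.7348, -0.1377, 0.5708)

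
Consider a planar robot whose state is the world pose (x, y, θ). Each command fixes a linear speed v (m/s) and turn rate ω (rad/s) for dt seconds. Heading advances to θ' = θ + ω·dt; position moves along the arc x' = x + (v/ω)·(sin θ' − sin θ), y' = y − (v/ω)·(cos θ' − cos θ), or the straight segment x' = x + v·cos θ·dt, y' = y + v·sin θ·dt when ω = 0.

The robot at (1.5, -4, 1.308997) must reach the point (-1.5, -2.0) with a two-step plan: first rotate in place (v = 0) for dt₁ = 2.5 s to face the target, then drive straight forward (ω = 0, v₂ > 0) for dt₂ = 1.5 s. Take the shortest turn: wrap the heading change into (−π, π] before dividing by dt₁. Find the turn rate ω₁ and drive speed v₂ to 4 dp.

ω₁ = 0.4978, v₂ = 2.4037

heading to target = atan2(-2−-4, -1.5−1.5) = 2.5536
Δθ = wrap(2.5536 − 1.3090) = 1.2446; ω₁ = Δθ/dt₁ = 0.4978
distance = √((-1.5−1.5)² + (-2−-4)²) = 3.6056; v₂ = distance/dt₂ = 2.4037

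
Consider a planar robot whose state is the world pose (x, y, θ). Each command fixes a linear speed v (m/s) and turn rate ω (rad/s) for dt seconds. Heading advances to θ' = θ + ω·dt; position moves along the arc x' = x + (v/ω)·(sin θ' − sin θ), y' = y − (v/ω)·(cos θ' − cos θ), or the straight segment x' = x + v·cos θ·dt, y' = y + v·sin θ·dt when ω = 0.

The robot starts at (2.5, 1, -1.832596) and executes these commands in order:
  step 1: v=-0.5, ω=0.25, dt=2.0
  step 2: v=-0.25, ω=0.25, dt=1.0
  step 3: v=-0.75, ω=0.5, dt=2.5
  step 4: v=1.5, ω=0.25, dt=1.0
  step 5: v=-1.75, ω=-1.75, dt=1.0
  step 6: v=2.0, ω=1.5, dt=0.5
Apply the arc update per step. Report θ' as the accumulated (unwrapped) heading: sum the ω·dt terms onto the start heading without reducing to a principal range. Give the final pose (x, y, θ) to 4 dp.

step 1: θ'=-1.3326 (R=-2.0000) → pose (2.5117, 1.9895, -1.3326)
step 2: θ'=-1.0826 (R=-1.0000) → pose (2.4231, 2.2226, -1.0826)
step 3: θ'=0.1674 (R=-1.5000) → pose (0.8484, 2.9981, 0.1674)
step 4: θ'=0.4174 (R=6.0000) → pose (2.2810, 3.4294, 0.4174)
step 5: θ'=-1.3326 (R=1.0000) → pose (0.9038, 4.1076, -1.3326)
step 6: θ'=-0.5826 (R=1.3333) → pose (1.4659, 3.3088, -0.5826)

(1.4659, 3.3088, -0.5826)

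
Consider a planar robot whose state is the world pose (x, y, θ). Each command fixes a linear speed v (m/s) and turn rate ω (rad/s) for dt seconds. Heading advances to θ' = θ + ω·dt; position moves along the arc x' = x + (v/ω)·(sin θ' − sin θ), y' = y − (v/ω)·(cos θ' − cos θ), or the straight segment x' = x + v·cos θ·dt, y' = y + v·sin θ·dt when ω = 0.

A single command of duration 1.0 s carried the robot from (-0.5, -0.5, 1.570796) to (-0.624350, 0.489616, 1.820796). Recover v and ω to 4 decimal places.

Δθ = 1.820796 − 1.570796 = 0.250000
ω = Δθ/dt = 0.250000/1.0 = 0.2500
R = −Δy/(cos θ' − cos θ) = 4.0000
v = R·ω = 4.0000·0.2500 = 1.0000

v = 1.0000, ω = 0.2500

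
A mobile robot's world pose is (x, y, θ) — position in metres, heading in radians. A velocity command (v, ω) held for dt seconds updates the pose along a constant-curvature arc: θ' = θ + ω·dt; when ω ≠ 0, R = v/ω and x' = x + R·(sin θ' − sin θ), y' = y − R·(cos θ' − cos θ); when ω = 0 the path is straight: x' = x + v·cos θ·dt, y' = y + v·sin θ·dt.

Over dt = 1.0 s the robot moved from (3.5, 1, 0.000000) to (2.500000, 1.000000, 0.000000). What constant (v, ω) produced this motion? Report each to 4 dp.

v = -1.0000, ω = 0.0000

Δθ = 0.000000 − 0.000000 = 0.000000
ω = Δθ/dt = 0.000000/1.0 = 0.0000
ω = 0 → v = (Δx·cos θ + Δy·sin θ)/dt = -1.0000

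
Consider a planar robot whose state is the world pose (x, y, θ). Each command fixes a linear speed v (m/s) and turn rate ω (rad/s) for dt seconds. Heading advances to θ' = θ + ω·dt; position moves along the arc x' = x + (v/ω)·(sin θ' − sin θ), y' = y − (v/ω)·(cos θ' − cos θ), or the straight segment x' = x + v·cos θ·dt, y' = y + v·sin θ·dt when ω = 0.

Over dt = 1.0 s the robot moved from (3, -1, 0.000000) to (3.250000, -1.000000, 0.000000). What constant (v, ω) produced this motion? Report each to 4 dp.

v = 0.2500, ω = 0.0000

Δθ = 0.000000 − 0.000000 = 0.000000
ω = Δθ/dt = 0.000000/1.0 = 0.0000
ω = 0 → v = (Δx·cos θ + Δy·sin θ)/dt = 0.2500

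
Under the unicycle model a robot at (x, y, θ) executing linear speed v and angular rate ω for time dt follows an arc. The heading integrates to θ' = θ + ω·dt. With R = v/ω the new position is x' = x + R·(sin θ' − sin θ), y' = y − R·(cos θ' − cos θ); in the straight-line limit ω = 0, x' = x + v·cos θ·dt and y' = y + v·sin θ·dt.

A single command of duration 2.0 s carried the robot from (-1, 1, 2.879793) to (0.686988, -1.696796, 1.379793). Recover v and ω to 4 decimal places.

v = -1.7500, ω = -0.7500

Δθ = 1.379793 − 2.879793 = -1.500000
ω = Δθ/dt = -1.500000/2.0 = -0.7500
R = −Δy/(cos θ' − cos θ) = 2.3333
v = R·ω = 2.3333·-0.7500 = -1.7500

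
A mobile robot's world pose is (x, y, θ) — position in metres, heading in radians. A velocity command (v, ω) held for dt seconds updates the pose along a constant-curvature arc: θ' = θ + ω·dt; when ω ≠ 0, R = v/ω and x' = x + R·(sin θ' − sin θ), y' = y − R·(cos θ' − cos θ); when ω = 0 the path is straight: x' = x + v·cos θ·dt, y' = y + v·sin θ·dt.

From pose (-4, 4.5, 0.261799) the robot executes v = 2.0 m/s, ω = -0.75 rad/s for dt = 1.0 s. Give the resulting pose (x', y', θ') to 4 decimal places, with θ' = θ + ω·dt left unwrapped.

θ' = 0.2618 + -0.75·1.0 = -0.4882
R = v/ω = 2.0/-0.75 = -2.6667
x' = -4 + -2.6667·(sin -0.4882 − sin 0.2618) = -2.0590
y' = 4.5 − -2.6667·(cos -0.4882 − cos 0.2618) = 4.2793

(-2.0590, 4.2793, -0.4882)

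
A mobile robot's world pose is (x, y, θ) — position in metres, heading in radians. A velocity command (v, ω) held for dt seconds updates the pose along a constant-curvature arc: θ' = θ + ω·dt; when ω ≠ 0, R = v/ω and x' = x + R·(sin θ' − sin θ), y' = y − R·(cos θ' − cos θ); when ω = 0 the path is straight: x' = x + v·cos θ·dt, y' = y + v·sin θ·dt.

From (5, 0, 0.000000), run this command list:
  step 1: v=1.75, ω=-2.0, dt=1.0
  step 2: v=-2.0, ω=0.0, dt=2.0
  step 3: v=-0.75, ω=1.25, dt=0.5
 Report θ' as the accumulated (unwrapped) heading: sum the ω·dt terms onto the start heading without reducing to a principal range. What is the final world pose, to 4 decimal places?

(7.5032, 2.7645, -1.3750)

step 1: θ'=-2.0000 (R=-0.8750) → pose (5.7956, -1.2391, -2.0000)
step 2: θ'=-2.0000 (straight) → pose (7.4602, 2.3981, -2.0000)
step 3: θ'=-1.3750 (R=-0.6000) → pose (7.5032, 2.7645, -1.3750)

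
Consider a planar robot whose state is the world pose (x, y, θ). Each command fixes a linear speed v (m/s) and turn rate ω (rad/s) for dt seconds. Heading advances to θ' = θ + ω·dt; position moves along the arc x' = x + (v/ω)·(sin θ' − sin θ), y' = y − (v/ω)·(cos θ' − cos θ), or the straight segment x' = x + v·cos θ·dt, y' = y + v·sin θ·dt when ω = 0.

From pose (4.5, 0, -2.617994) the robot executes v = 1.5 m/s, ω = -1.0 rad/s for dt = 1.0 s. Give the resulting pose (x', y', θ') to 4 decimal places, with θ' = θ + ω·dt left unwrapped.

θ' = -2.6180 + -1.0·1.0 = -3.6180
R = v/ω = 1.5/-1.0 = -1.5000
x' = 4.5 + -1.5000·(sin -3.6180 − sin -2.6180) = 3.0621
y' = 0 − -1.5000·(cos -3.6180 − cos -2.6180) = -0.0339

(3.0621, -0.0339, -3.6180)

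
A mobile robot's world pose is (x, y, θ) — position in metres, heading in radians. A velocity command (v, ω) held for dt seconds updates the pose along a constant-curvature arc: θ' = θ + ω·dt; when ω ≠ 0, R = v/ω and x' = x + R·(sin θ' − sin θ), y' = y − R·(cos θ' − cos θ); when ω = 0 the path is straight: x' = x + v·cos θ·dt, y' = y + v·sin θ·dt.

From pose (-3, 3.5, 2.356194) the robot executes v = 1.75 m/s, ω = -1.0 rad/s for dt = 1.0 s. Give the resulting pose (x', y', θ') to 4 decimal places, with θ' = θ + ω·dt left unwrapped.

(-3.4724, 5.1101, 1.3562)

θ' = 2.3562 + -1.0·1.0 = 1.3562
R = v/ω = 1.75/-1.0 = -1.7500
x' = -3 + -1.7500·(sin 1.3562 − sin 2.3562) = -3.4724
y' = 3.5 − -1.7500·(cos 1.3562 − cos 2.3562) = 5.1101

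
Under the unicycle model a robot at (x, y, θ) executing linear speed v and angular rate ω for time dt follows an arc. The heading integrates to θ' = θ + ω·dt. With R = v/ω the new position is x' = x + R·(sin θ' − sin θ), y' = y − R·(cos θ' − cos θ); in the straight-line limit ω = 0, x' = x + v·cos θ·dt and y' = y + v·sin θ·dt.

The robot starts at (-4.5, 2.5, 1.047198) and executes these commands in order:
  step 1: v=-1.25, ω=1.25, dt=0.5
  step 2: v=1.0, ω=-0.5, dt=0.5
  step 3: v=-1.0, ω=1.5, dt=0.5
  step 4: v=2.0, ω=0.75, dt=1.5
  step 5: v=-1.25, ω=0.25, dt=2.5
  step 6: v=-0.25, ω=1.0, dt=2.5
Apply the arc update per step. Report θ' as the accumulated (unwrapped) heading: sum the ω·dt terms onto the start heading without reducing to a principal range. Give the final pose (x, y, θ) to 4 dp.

(-4.5864, 4.8594, 6.4222)

step 1: θ'=1.6722 (R=-1.0000) → pose (-4.6288, 1.8988, 1.6722)
step 2: θ'=1.4222 (R=-2.0000) → pose (-4.6171, 2.3973, 1.4222)
step 3: θ'=2.1722 (R=-0.6667) → pose (-4.5074, 1.9214, 2.1722)
step 4: θ'=3.2972 (R=2.6667) → pose (-7.1195, 3.0471, 3.2972)
step 5: θ'=3.9222 (R=-5.0000) → pose (-4.3758, 4.4342, 3.9222)
step 6: θ'=6.4222 (R=-0.2500) → pose (-4.5864, 4.8594, 6.4222)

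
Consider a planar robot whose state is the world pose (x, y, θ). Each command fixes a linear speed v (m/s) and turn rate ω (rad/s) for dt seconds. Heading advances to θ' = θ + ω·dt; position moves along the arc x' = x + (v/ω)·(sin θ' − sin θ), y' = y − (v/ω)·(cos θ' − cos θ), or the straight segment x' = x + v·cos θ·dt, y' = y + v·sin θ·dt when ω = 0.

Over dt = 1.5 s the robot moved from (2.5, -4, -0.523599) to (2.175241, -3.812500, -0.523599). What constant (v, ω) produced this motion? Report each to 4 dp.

v = -0.2500, ω = 0.0000

Δθ = -0.523599 − -0.523599 = 0.000000
ω = Δθ/dt = 0.000000/1.5 = 0.0000
ω = 0 → v = (Δx·cos θ + Δy·sin θ)/dt = -0.2500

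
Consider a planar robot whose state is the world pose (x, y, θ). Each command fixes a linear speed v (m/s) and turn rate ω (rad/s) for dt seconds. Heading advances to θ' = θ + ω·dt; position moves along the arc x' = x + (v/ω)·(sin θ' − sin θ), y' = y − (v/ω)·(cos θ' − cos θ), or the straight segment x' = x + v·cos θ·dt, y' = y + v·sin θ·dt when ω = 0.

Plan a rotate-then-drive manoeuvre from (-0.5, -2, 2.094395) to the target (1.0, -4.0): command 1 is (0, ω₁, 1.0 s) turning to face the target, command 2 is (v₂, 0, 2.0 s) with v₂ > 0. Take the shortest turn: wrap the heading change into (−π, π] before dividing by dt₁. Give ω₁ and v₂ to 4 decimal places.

ω₁ = -3.0217, v₂ = 1.2500

heading to target = atan2(-4−-2, 1−-0.5) = -0.9273
Δθ = wrap(-0.9273 − 2.0944) = -3.0217; ω₁ = Δθ/dt₁ = -3.0217
distance = √((1−-0.5)² + (-4−-2)²) = 2.5000; v₂ = distance/dt₂ = 1.2500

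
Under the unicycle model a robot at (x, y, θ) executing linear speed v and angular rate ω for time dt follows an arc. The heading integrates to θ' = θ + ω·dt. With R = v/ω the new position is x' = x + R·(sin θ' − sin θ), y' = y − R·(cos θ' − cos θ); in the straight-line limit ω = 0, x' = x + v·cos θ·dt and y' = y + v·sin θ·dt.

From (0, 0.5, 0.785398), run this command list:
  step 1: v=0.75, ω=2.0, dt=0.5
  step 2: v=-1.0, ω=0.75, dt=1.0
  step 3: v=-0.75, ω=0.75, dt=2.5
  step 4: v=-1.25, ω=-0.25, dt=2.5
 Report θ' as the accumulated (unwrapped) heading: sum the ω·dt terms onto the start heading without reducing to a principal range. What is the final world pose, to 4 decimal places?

step 1: θ'=1.7854 (R=0.3750) → pose (0.1012, 0.8450, 1.7854)
step 2: θ'=2.5354 (R=-1.3333) → pose (0.6443, 0.0332, 2.5354)
step 3: θ'=4.4104 (R=-1.0000) → pose (2.1688, 0.5576, 4.4104)
step 4: θ'=3.7854 (R=5.0000) → pose (3.9413, 3.0696, 3.7854)

(3.9413, 3.0696, 3.7854)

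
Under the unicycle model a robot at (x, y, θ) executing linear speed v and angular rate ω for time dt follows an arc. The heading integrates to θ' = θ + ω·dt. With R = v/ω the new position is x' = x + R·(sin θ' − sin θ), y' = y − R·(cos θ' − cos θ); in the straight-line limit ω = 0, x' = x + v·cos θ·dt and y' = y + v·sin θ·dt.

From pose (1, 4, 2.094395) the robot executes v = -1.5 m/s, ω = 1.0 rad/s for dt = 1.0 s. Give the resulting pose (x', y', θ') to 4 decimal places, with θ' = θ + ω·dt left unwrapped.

θ' = 2.0944 + 1.0·1.0 = 3.0944
R = v/ω = -1.5/1.0 = -1.5000
x' = 1 + -1.5000·(sin 3.0944 − sin 2.0944) = 2.2283
y' = 4 − -1.5000·(cos 3.0944 − cos 2.0944) = 3.2517

(2.2283, 3.2517, 3.0944)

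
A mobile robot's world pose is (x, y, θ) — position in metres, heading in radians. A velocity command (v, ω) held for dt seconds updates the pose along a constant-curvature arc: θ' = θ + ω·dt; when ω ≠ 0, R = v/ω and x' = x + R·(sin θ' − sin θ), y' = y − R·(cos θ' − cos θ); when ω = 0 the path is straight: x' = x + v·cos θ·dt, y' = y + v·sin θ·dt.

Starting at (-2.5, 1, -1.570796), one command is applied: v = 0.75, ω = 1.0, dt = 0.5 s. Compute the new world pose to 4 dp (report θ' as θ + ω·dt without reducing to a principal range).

θ' = -1.5708 + 1.0·0.5 = -1.0708
R = v/ω = 0.75/1.0 = 0.7500
x' = -2.5 + 0.7500·(sin -1.0708 − sin -1.5708) = -2.4082
y' = 1 − 0.7500·(cos -1.0708 − cos -1.5708) = 0.6404

(-2.4082, 0.6404, -1.0708)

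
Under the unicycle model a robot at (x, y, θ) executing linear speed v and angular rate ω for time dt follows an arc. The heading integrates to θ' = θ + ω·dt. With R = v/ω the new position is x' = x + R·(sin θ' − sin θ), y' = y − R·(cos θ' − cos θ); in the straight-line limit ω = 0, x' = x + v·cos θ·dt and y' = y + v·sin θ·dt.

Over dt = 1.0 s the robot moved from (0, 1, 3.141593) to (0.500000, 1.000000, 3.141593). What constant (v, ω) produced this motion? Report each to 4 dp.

v = -0.5000, ω = 0.0000

Δθ = 3.141593 − 3.141593 = 0.000000
ω = Δθ/dt = 0.000000/1.0 = 0.0000
ω = 0 → v = (Δx·cos θ + Δy·sin θ)/dt = -0.5000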